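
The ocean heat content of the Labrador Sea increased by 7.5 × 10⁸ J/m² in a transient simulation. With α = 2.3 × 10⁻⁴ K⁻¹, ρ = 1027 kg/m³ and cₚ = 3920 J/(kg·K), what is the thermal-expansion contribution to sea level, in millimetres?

Δh = 43 mm

Δh = αQ/(ρcₚ) = 2.3×10⁻⁴ × 7.5×10⁸ / (1027 × 3920) ≈ 0.042848 m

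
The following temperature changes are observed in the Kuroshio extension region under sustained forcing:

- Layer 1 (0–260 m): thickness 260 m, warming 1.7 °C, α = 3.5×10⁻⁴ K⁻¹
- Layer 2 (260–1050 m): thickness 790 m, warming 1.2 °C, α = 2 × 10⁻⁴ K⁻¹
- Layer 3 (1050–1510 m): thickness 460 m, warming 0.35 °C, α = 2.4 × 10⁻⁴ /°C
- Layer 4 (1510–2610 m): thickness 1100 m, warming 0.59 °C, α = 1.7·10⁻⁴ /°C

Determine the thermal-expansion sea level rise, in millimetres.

Layer 1: 3.5×10⁻⁴ × 260 × 1.7 = 0.15470 m
790 × 1.2 × 2×10⁻⁴ = 0.18960 m
1050–1510 m: 0.35 × 2.4×10⁻⁴ × 460 = 0.03864 m
0.59 × 1.7×10⁻⁴ × 1100 = 0.11033 m
Δh = 0.15470 + 0.18960 + 0.03864 + 0.11033 = 0.49327 m

493 mm of thermosteric rise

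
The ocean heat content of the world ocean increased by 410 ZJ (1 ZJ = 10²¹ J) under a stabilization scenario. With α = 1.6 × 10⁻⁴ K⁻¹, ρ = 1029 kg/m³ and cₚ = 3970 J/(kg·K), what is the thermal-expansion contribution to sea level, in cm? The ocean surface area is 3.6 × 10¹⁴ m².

4.46 cm

Per unit area: Q = 410×10²¹ / (3.6×10¹⁴) ≈ 1.139×10⁹ J/m²
Δh = αQ/(ρcₚ) = 1.6×10⁻⁴ × 1.139×10⁹ / (1029 × 3970) ≈ 0.044611 m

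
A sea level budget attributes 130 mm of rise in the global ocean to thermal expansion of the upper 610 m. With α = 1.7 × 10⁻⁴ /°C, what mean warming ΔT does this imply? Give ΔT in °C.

ΔT = Δh/(αH) = 0.13 / (1.7×10⁻⁴ × 610) ≈ 1.254 °C

about 1.25 °C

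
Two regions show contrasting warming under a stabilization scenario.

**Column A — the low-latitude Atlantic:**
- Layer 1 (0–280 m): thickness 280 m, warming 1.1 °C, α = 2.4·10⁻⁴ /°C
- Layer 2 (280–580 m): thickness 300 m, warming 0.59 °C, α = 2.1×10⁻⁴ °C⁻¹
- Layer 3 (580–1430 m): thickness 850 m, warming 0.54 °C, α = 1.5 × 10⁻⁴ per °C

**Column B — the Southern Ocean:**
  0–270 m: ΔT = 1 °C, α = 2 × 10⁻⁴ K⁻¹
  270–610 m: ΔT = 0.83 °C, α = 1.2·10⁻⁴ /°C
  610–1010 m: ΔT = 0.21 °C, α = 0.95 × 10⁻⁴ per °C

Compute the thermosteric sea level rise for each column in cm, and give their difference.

A 280 × 1.1 × 2.4×10⁻⁴ = 0.07392 m
A Layer 2: 300 × 0.59 × 2.1×10⁻⁴ = 0.03717 m
A 580–1430 m: 850 × 0.54 × 1.5×10⁻⁴ = 0.06885 m
A total: 0.17994 m
B Layer 1: 270 × 1 × 2×10⁻⁴ = 0.05400 m
B Layer 2: 0.83 × 340 × 1.2×10⁻⁴ = 0.033864 m
B Layer 3: 0.95×10⁻⁴ × 0.21 × 400 = 0.00798 m
B total: 0.095844 m
Difference: 0.17994 − 0.095844 = 0.084096 m

Δh_A ≈ 18 cm, Δh_B ≈ 9.6 cm; difference ≈ 8.4 cm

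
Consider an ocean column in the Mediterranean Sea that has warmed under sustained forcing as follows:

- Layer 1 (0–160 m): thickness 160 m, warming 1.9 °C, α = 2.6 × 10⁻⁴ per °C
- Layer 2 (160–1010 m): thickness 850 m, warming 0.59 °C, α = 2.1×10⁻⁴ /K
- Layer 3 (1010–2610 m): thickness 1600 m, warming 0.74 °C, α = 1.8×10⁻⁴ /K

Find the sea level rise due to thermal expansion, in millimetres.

0–160 m: 1.9 × 2.6×10⁻⁴ × 160 = 0.07904 m
0.59 × 850 × 2.1×10⁻⁴ = 0.105315 m
1010–2610 m: 1600 × 0.74 × 1.8×10⁻⁴ = 0.21312 m
Δh = 0.07904 + 0.105315 + 0.21312 = 0.397475 m ≈ 397 mm

397 mm of thermosteric rise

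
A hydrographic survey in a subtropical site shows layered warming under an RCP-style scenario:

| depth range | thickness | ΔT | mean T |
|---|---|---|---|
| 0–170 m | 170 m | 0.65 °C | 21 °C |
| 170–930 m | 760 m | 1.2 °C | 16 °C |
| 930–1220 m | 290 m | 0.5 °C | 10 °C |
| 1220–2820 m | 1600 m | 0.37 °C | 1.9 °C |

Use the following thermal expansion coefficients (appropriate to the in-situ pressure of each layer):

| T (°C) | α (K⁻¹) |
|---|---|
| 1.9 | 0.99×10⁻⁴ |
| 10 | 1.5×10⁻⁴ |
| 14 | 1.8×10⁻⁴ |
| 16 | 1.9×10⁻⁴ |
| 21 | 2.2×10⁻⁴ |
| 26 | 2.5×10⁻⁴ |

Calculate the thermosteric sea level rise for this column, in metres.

about 0.278 m

Layer 1 at 21 °C → α = 2.2×10⁻⁴ K⁻¹
Layer 2 at 16 °C → α = 1.9×10⁻⁴ K⁻¹
Layer 3 at 10 °C → α = 1.5×10⁻⁴ K⁻¹
Layer 4 at 1.9 °C → α = 0.99×10⁻⁴ K⁻¹
Layer 1: 0.65 × 2.2×10⁻⁴ × 170 = 0.02431 m
1.9×10⁻⁴ × 1.2 × 760 = 0.17328 m
1.5×10⁻⁴ × 0.5 × 290 = 0.02175 m
1220–2820 m: 0.99×10⁻⁴ × 1600 × 0.37 = 0.058608 m
Δh = 0.02431 + 0.17328 + 0.02175 + 0.058608 = 0.277948 m ≈ 0.278 m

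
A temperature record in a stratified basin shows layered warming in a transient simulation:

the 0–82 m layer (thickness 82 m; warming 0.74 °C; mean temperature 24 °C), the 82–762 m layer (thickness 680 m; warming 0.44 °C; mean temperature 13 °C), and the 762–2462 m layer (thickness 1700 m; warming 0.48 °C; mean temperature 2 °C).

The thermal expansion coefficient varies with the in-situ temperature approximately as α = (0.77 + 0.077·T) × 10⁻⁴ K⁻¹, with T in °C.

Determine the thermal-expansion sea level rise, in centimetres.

Layer 1: α = (0.77 + 0.077×24)×10⁻⁴ = 2.618×10⁻⁴ K⁻¹
Layer 2: α = (0.77 + 0.077×13)×10⁻⁴ = 1.771×10⁻⁴ K⁻¹
Layer 3: α = (0.77 + 0.077×2)×10⁻⁴ = 0.924×10⁻⁴ K⁻¹
0.74 × 82 × 2.618×10⁻⁴ = 0.015886024 m
Layer 2: 1.771×10⁻⁴ × 0.44 × 680 = 0.05298832 m
762–2462 m: 0.48 × 0.924×10⁻⁴ × 1700 = 0.0753984 m
Δh = 0.015886024 + 0.05298832 + 0.0753984 = 0.144272744 m ≈ 14.4 cm

Δh ≈ 14.4 cm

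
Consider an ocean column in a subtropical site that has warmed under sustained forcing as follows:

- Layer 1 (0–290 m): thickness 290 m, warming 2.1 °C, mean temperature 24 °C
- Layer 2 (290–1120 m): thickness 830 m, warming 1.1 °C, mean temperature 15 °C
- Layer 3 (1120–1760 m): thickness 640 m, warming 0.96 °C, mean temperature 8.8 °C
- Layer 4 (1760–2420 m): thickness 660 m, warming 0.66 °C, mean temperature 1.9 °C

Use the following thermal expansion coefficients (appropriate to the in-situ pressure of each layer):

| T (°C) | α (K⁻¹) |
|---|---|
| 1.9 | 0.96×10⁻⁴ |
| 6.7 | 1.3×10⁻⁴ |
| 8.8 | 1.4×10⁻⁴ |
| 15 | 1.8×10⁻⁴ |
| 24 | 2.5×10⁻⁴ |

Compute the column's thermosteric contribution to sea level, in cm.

44.4 cm

Layer 1 at 24 °C → α = 2.5×10⁻⁴ K⁻¹
Layer 2 at 15 °C → α = 1.8×10⁻⁴ K⁻¹
Layer 3 at 8.8 °C → α = 1.4×10⁻⁴ K⁻¹
Layer 4 at 1.9 °C → α = 0.96×10⁻⁴ K⁻¹
2.5×10⁻⁴ × 290 × 2.1 = 0.15225 m
Layer 2: 830 × 1.8×10⁻⁴ × 1.1 = 0.16434 m
0.96 × 1.4×10⁻⁴ × 640 = 0.086016 m
0.96×10⁻⁴ × 0.66 × 660 = 0.0418176 m
Δh = 0.15225 + 0.16434 + 0.086016 + 0.0418176 = 0.4444236 m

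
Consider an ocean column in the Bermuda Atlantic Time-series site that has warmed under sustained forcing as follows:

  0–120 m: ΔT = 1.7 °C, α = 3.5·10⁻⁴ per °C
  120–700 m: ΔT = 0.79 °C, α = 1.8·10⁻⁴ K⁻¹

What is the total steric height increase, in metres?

120 × 3.5×10⁻⁴ × 1.7 = 0.07140 m
120–700 m: 1.8×10⁻⁴ × 0.79 × 580 = 0.082476 m
Δh = 0.07140 + 0.082476 = 0.153876 m

about 0.154 m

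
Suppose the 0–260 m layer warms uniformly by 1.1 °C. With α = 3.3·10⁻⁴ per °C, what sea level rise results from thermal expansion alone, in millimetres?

Δh = αΔT·H = 3.3×10⁻⁴ × 1.1 × 260 = 0.09438 m

Δh ≈ 94.4 mm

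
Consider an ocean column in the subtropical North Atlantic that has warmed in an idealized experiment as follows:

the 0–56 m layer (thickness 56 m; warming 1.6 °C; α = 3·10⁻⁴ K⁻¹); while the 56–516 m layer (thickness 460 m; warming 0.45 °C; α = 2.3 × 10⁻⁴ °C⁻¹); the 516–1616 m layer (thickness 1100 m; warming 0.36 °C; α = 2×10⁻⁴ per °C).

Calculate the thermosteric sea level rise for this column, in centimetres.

0–56 m: 1.6 × 3×10⁻⁴ × 56 = 0.02688 m
0.45 × 2.3×10⁻⁴ × 460 = 0.04761 m
Layer 3: 2×10⁻⁴ × 0.36 × 1100 = 0.07920 m
Δh = 0.02688 + 0.04761 + 0.07920 = 0.15369 m ≈ 15 cm

15 cm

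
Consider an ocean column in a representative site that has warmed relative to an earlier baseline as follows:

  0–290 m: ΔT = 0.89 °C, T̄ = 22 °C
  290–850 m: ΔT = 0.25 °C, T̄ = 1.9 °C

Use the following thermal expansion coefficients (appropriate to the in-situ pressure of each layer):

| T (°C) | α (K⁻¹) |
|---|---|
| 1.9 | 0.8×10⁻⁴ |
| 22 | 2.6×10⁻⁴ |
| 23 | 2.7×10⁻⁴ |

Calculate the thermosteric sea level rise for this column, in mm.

Layer 1 at 22 °C → α = 2.6×10⁻⁴ K⁻¹
Layer 2 at 1.9 °C → α = 0.8×10⁻⁴ K⁻¹
0–290 m: 290 × 2.6×10⁻⁴ × 0.89 = 0.067106 m
Layer 2: 0.8×10⁻⁴ × 0.25 × 560 = 0.01120 m
Δh = 0.067106 + 0.01120 = 0.078306 m ≈ 78.3 mm

about 78.3 mm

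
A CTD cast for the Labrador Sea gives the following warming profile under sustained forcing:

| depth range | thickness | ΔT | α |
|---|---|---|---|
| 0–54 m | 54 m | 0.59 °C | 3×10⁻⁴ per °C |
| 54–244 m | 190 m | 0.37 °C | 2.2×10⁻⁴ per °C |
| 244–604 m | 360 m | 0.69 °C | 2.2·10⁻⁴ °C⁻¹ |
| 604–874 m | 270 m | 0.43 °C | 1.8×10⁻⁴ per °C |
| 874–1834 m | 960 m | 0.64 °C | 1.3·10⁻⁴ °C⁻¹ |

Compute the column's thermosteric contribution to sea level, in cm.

Δh = 18 cm

Layer 1: 0.59 × 3×10⁻⁴ × 54 = 0.009558 m
54–244 m: 0.37 × 2.2×10⁻⁴ × 190 = 0.015466 m
2.2×10⁻⁴ × 0.69 × 360 = 0.054648 m
604–874 m: 270 × 0.43 × 1.8×10⁻⁴ = 0.020898 m
1.3×10⁻⁴ × 0.64 × 960 = 0.079872 m
Δh = 0.009558 + 0.015466 + 0.054648 + 0.020898 + 0.079872 = 0.180442 m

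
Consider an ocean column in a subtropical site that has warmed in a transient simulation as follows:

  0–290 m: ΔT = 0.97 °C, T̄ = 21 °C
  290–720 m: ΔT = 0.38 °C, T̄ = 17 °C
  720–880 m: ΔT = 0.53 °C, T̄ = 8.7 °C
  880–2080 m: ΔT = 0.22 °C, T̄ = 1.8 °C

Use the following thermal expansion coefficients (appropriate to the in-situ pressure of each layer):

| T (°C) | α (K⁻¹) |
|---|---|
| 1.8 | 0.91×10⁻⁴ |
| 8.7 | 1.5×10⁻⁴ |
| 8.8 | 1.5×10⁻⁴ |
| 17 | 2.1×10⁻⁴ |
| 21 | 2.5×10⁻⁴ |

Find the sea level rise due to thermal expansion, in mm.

Layer 1 at 21 °C → α = 2.5×10⁻⁴ K⁻¹
Layer 2 at 17 °C → α = 2.1×10⁻⁴ K⁻¹
Layer 3 at 8.7 °C → α = 1.5×10⁻⁴ K⁻¹
Layer 4 at 1.8 °C → α = 0.91×10⁻⁴ K⁻¹
2.5×10⁻⁴ × 290 × 0.97 = 0.070325 m
290–720 m: 0.38 × 430 × 2.1×10⁻⁴ = 0.034314 m
Layer 3: 1.5×10⁻⁴ × 0.53 × 160 = 0.01272 m
880–2080 m: 0.22 × 0.91×10⁻⁴ × 1200 = 0.024024 m
Δh = 0.070325 + 0.034314 + 0.01272 + 0.024024 = 0.141383 m

141 mm of thermosteric rise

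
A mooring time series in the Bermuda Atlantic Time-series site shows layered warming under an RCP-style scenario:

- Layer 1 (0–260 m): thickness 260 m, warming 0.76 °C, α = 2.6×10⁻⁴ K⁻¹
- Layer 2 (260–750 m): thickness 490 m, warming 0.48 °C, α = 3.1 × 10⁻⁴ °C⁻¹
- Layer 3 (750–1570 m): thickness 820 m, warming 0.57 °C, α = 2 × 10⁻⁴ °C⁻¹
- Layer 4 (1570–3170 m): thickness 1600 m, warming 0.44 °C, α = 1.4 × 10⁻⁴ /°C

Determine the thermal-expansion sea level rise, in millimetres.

0–260 m: 2.6×10⁻⁴ × 260 × 0.76 = 0.051376 m
260–750 m: 0.48 × 3.1×10⁻⁴ × 490 = 0.072912 m
2×10⁻⁴ × 0.57 × 820 = 0.09348 m
Layer 4: 1.4×10⁻⁴ × 0.44 × 1600 = 0.09856 m
Δh = 0.051376 + 0.072912 + 0.09348 + 0.09856 = 0.316328 m ≈ 316 mm

Δh = 316 mm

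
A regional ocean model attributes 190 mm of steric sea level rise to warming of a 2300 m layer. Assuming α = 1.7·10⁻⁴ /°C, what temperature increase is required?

ΔT = Δh/(αH) = 0.19 / (1.7×10⁻⁴ × 2300) ≈ 0.4859 K

about 0.486 K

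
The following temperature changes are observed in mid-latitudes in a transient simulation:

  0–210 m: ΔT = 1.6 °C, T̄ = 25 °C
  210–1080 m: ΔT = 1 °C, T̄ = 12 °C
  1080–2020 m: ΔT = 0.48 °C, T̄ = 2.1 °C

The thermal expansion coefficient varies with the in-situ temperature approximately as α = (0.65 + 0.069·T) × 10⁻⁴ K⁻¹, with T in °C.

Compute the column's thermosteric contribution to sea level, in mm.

244 mm

Layer 1: α = (0.65 + 0.069×25)×10⁻⁴ = 2.375×10⁻⁴ K⁻¹
Layer 2: α = (0.65 + 0.069×12)×10⁻⁴ = 1.478×10⁻⁴ K⁻¹
Layer 3: α = (0.65 + 0.069×2.1)×10⁻⁴ = 0.7949×10⁻⁴ K⁻¹
Layer 1: 1.6 × 210 × 2.375×10⁻⁴ = 0.07980 m
1 × 870 × 1.478×10⁻⁴ = 0.128586 m
Layer 3: 940 × 0.7949×10⁻⁴ × 0.48 = 0.035865888 m
Δh = 0.07980 + 0.128586 + 0.035865888 = 0.244251888 m ≈ 244 mm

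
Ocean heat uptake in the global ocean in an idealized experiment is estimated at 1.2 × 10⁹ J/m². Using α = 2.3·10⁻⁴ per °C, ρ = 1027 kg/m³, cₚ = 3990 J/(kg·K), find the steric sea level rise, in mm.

about 67.4 mm

Δh = αQ/(ρcₚ) = 2.3×10⁻⁴ × 1.2×10⁹ / (1027 × 3990) ≈ 0.067354 m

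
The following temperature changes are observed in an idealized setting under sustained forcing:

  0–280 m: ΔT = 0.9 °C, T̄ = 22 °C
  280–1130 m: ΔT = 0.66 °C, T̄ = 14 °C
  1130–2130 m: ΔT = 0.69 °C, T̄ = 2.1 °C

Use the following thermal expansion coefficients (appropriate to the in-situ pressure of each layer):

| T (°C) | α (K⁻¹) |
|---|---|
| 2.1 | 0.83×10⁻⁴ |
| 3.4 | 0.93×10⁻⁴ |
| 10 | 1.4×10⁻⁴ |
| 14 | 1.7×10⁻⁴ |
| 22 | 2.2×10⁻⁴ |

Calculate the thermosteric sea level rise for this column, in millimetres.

Layer 1 at 22 °C → α = 2.2×10⁻⁴ K⁻¹
Layer 2 at 14 °C → α = 1.7×10⁻⁴ K⁻¹
Layer 3 at 2.1 °C → α = 0.83×10⁻⁴ K⁻¹
0–280 m: 0.9 × 2.2×10⁻⁴ × 280 = 0.05544 m
280–1130 m: 0.66 × 850 × 1.7×10⁻⁴ = 0.09537 m
1000 × 0.83×10⁻⁴ × 0.69 = 0.05727 m
Δh = 0.05544 + 0.09537 + 0.05727 = 0.20808 m ≈ 210 mm

Δh ≈ 210 mm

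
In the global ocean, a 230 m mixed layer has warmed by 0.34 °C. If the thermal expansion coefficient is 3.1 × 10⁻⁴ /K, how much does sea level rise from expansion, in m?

Δh = αΔT·H = 3.1×10⁻⁴ × 0.34 × 230 = 0.024242 m

Δh = 0.0242 m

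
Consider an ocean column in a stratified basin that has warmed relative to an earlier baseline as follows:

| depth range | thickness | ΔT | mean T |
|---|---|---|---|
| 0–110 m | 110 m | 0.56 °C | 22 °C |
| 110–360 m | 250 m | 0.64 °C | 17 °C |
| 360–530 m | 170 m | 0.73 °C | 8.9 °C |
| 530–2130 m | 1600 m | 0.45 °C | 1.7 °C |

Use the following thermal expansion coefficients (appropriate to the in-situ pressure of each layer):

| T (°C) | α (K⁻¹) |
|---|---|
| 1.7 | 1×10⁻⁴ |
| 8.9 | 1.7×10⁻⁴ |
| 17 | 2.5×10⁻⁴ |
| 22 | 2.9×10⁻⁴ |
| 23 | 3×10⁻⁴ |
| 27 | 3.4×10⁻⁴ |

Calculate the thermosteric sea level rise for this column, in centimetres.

15.1 cm

Layer 1 at 22 °C → α = 2.9×10⁻⁴ K⁻¹
Layer 2 at 17 °C → α = 2.5×10⁻⁴ K⁻¹
Layer 3 at 8.9 °C → α = 1.7×10⁻⁴ K⁻¹
Layer 4 at 1.7 °C → α = 1×10⁻⁴ K⁻¹
0–110 m: 110 × 0.56 × 2.9×10⁻⁴ = 0.017864 m
Layer 2: 250 × 0.64 × 2.5×10⁻⁴ = 0.04000 m
Layer 3: 1.7×10⁻⁴ × 0.73 × 170 = 0.021097 m
1×10⁻⁴ × 1600 × 0.45 = 0.07200 m
Δh = 0.017864 + 0.04000 + 0.021097 + 0.07200 = 0.150961 m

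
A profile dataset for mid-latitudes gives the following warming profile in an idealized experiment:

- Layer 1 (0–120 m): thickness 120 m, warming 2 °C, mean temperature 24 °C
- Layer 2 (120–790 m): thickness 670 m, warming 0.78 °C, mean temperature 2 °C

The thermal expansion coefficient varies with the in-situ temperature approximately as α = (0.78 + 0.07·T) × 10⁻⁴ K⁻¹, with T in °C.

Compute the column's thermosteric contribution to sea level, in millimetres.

Δh ≈ 107 mm

Layer 1: α = (0.78 + 0.07×24)×10⁻⁴ = 2.46×10⁻⁴ K⁻¹
Layer 2: α = (0.78 + 0.07×2)×10⁻⁴ = 0.92×10⁻⁴ K⁻¹
Layer 1: 2 × 120 × 2.46×10⁻⁴ = 0.05904 m
120–790 m: 0.92×10⁻⁴ × 670 × 0.78 = 0.0480792 m
Δh = 0.05904 + 0.0480792 = 0.1071192 m ≈ 107 mm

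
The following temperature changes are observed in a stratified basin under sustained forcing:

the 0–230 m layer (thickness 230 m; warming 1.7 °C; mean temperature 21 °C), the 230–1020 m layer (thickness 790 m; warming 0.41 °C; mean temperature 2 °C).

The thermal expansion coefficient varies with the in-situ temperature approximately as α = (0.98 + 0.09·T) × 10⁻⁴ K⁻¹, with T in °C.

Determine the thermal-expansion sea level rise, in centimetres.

Layer 1: α = (0.98 + 0.09×21)×10⁻⁴ = 2.87×10⁻⁴ K⁻¹
Layer 2: α = (0.98 + 0.09×2)×10⁻⁴ = 1.16×10⁻⁴ K⁻¹
Layer 1: 2.87×10⁻⁴ × 230 × 1.7 = 0.112217 m
Layer 2: 790 × 0.41 × 1.16×10⁻⁴ = 0.0375724 m
Δh = 0.112217 + 0.0375724 = 0.1497894 m

15.0 cm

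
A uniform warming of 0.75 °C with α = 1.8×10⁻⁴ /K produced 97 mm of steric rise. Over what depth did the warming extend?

H ≈ 719 m

H = Δh/(αΔT) = 0.097 / (1.8×10⁻⁴ × 0.75) ≈ 718.5 m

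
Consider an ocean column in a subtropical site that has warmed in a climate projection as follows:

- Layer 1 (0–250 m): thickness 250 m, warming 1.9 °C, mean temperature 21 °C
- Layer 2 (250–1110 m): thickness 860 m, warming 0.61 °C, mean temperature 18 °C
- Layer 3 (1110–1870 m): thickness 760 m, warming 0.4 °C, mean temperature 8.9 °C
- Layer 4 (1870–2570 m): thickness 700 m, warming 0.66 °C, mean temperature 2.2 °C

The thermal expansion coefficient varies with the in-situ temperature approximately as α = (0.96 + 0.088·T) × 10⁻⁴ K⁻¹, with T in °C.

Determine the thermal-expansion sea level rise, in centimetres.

37.3 cm

Layer 1: α = (0.96 + 0.088×21)×10⁻⁴ = 2.808×10⁻⁴ K⁻¹
Layer 2: α = (0.96 + 0.088×18)×10⁻⁴ = 2.544×10⁻⁴ K⁻¹
Layer 3: α = (0.96 + 0.088×8.9)×10⁻⁴ = 1.7432×10⁻⁴ K⁻¹
Layer 4: α = (0.96 + 0.088×2.2)×10⁻⁴ = 1.1536×10⁻⁴ K⁻¹
0–250 m: 1.9 × 250 × 2.808×10⁻⁴ = 0.13338 m
0.61 × 2.544×10⁻⁴ × 860 = 0.13345824 m
0.4 × 1.7432×10⁻⁴ × 760 = 0.05299328 m
1870–2570 m: 700 × 0.66 × 1.1536×10⁻⁴ = 0.05329632 m
Δh = 0.13338 + 0.13345824 + 0.05299328 + 0.05329632 = 0.37312784 m ≈ 37.3 cm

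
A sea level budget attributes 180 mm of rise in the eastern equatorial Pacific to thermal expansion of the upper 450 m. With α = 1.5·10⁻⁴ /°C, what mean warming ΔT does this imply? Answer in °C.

2.7 °C

ΔT = Δh/(αH) = 0.18 / (1.5×10⁻⁴ × 450) ≈ 2.667 °C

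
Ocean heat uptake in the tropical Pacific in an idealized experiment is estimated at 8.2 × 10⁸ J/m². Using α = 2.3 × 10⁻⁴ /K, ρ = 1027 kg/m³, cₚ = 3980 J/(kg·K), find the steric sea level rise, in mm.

Δh = αQ/(ρcₚ) = 2.3×10⁻⁴ × 8.2×10⁸ / (1027 × 3980) ≈ 0.046141 m

Δh = 46 mm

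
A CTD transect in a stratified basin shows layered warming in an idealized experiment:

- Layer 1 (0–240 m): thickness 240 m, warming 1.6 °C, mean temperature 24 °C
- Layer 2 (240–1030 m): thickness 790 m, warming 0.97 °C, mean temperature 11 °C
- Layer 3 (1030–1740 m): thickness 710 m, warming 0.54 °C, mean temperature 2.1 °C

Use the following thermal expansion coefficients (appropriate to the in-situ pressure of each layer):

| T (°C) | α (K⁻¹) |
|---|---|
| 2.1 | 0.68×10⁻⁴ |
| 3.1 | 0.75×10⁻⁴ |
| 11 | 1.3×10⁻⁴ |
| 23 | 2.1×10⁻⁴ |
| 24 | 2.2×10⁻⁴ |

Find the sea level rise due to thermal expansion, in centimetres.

Layer 1 at 24 °C → α = 2.2×10⁻⁴ K⁻¹
Layer 2 at 11 °C → α = 1.3×10⁻⁴ K⁻¹
Layer 3 at 2.1 °C → α = 0.68×10⁻⁴ K⁻¹
2.2×10⁻⁴ × 1.6 × 240 = 0.08448 m
Layer 2: 0.97 × 790 × 1.3×10⁻⁴ = 0.099619 m
0.54 × 0.68×10⁻⁴ × 710 = 0.0260712 m
Δh = 0.08448 + 0.099619 + 0.0260712 = 0.2101702 m ≈ 21.0 cm

21.0 cm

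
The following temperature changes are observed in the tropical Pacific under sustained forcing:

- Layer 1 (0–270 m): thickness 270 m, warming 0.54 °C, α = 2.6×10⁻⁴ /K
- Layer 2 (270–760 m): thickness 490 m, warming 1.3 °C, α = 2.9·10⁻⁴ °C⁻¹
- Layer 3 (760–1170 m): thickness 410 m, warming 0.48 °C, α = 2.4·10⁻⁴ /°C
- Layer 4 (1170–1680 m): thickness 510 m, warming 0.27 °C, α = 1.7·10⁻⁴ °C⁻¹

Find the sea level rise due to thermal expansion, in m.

0.54 × 270 × 2.6×10⁻⁴ = 0.037908 m
Layer 2: 490 × 2.9×10⁻⁴ × 1.3 = 0.18473 m
410 × 0.48 × 2.4×10⁻⁴ = 0.047232 m
1170–1680 m: 0.27 × 1.7×10⁻⁴ × 510 = 0.023409 m
Δh = 0.037908 + 0.18473 + 0.047232 + 0.023409 = 0.293279 m ≈ 0.293 m

Δh ≈ 0.293 m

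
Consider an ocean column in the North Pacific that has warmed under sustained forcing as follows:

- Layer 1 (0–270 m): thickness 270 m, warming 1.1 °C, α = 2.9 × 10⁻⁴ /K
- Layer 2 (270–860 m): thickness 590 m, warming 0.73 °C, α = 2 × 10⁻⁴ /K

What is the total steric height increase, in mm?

Δh ≈ 172 mm

0–270 m: 1.1 × 2.9×10⁻⁴ × 270 = 0.08613 m
Layer 2: 590 × 0.73 × 2×10⁻⁴ = 0.08614 m
Δh = 0.08613 + 0.08614 = 0.17227 m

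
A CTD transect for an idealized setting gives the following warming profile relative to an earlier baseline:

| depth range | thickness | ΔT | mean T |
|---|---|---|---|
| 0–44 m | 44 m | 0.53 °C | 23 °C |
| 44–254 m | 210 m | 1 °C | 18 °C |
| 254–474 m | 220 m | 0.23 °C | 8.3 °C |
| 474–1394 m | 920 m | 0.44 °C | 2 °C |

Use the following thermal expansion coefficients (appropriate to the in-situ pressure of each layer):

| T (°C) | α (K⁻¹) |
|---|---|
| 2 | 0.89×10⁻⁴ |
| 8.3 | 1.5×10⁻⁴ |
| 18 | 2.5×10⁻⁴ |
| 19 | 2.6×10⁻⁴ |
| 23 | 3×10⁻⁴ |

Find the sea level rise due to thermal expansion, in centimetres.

Layer 1 at 23 °C → α = 3×10⁻⁴ K⁻¹
Layer 2 at 18 °C → α = 2.5×10⁻⁴ K⁻¹
Layer 3 at 8.3 °C → α = 1.5×10⁻⁴ K⁻¹
Layer 4 at 2 °C → α = 0.89×10⁻⁴ K⁻¹
0.53 × 3×10⁻⁴ × 44 = 0.006996 m
44–254 m: 210 × 1 × 2.5×10⁻⁴ = 0.05250 m
0.23 × 220 × 1.5×10⁻⁴ = 0.00759 m
0.44 × 0.89×10⁻⁴ × 920 = 0.0360272 m
Δh = 0.006996 + 0.05250 + 0.00759 + 0.0360272 = 0.1031132 m ≈ 10.3 cm

Δh = 10.3 cm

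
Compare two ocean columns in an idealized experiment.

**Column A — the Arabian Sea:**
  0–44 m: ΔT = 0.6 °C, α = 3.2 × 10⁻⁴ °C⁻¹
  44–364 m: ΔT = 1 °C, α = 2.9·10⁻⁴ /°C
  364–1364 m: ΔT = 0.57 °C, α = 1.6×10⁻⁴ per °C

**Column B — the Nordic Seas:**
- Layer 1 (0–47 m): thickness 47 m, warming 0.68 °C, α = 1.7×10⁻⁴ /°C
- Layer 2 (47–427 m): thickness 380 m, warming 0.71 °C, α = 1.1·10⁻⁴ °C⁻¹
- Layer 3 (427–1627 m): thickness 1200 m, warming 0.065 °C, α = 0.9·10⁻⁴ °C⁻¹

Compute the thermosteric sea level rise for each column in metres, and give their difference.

Δh_A ≈ 0.19 m, Δh_B ≈ 0.042 m; difference ≈ 0.15 m

A Layer 1: 0.6 × 44 × 3.2×10⁻⁴ = 0.008448 m
A 1 × 2.9×10⁻⁴ × 320 = 0.09280 m
A 0.57 × 1.6×10⁻⁴ × 1000 = 0.09120 m
A total: 0.192448 m
B 1.7×10⁻⁴ × 0.68 × 47 = 0.0054332 m
B Layer 2: 1.1×10⁻⁴ × 380 × 0.71 = 0.029678 m
B 427–1627 m: 0.9×10⁻⁴ × 1200 × 0.065 = 0.00702 m
B total: 0.0421312 m
Difference: 0.192448 − 0.0421312 = 0.1503168 m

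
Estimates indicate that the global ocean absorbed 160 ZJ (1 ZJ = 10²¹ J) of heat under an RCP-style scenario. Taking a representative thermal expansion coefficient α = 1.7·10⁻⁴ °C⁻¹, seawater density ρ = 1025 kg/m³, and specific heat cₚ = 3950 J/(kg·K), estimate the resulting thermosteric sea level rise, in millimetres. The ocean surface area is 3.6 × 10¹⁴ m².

Per unit area: Q = 160×10²¹ / (3.6×10¹⁴) ≈ 4.444×10⁸ J/m²
Δh = αQ/(ρcₚ) = 1.7×10⁻⁴ × 4.444×10⁸ / (1025 × 3950) ≈ 0.01866 m

Δh ≈ 18.7 mm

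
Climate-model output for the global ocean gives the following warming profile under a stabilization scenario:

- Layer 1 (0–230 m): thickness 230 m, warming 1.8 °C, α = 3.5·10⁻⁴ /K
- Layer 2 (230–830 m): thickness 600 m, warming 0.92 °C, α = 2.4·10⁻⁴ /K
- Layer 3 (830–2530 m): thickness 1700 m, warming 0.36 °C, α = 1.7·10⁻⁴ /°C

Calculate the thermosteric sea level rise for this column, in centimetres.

Δh ≈ 38 cm

0–230 m: 230 × 1.8 × 3.5×10⁻⁴ = 0.14490 m
600 × 0.92 × 2.4×10⁻⁴ = 0.13248 m
1700 × 0.36 × 1.7×10⁻⁴ = 0.10404 m
Δh = 0.14490 + 0.13248 + 0.10404 = 0.38142 m ≈ 38 cm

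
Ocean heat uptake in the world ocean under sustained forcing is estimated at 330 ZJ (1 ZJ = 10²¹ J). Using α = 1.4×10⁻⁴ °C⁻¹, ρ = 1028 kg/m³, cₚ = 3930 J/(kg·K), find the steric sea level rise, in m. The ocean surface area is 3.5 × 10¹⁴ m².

Per unit area: Q = 330×10²¹ / (3.5×10¹⁴) ≈ 9.429×10⁸ J/m²
Δh = αQ/(ρcₚ) = 1.4×10⁻⁴ × 9.429×10⁸ / (1028 × 3930) ≈ 0.032674 m

about 0.0327 m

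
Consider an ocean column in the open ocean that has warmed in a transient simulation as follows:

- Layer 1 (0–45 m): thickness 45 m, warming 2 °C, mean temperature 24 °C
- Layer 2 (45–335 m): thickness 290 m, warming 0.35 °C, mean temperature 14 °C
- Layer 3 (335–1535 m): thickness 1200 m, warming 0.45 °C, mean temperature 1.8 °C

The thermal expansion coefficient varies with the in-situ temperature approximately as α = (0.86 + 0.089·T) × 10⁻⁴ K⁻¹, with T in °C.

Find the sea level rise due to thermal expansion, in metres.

Layer 1: α = (0.86 + 0.089×24)×10⁻⁴ = 2.996×10⁻⁴ K⁻¹
Layer 2: α = (0.86 + 0.089×14)×10⁻⁴ = 2.106×10⁻⁴ K⁻¹
Layer 3: α = (0.86 + 0.089×1.8)×10⁻⁴ = 1.0202×10⁻⁴ K⁻¹
0–45 m: 2 × 2.996×10⁻⁴ × 45 = 0.026964 m
45–335 m: 290 × 2.106×10⁻⁴ × 0.35 = 0.0213759 m
Layer 3: 0.45 × 1.0202×10⁻⁴ × 1200 = 0.0550908 m
Δh = 0.026964 + 0.0213759 + 0.0550908 = 0.1034307 m

about 0.10 m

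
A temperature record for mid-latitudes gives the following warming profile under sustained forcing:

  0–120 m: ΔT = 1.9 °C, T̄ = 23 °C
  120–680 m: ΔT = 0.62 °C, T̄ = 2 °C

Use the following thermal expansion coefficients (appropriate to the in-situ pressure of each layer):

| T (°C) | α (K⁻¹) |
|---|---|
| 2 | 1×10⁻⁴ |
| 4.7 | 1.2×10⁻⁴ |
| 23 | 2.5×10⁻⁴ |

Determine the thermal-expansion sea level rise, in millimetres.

Δh = 92 mm

Layer 1 at 23 °C → α = 2.5×10⁻⁴ K⁻¹
Layer 2 at 2 °C → α = 1×10⁻⁴ K⁻¹
Layer 1: 120 × 1.9 × 2.5×10⁻⁴ = 0.05700 m
120–680 m: 1×10⁻⁴ × 560 × 0.62 = 0.03472 m
Δh = 0.05700 + 0.03472 = 0.09172 m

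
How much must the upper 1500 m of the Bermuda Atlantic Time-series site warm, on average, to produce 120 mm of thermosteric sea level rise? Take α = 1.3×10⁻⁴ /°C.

ΔT = Δh/(αH) = 0.12 / (1.3×10⁻⁴ × 1500) ≈ 0.6154 K

about 0.62 K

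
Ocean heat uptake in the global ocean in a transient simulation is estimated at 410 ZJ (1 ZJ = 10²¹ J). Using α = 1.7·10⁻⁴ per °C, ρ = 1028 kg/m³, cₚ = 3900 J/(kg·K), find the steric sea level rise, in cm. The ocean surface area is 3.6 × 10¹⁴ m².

Per unit area: Q = 410×10²¹ / (3.6×10¹⁴) ≈ 1.139×10⁹ J/m²
Δh = αQ/(ρcₚ) = 1.7×10⁻⁴ × 1.139×10⁹ / (1028 × 3900) ≈ 0.048296 m

Δh = 4.83 cm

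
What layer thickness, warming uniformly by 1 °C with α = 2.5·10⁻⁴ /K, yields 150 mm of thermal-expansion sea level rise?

H = Δh/(αΔT) = 0.15 / (2.5×10⁻⁴ × 1) = 600.0 m

H ≈ 600 m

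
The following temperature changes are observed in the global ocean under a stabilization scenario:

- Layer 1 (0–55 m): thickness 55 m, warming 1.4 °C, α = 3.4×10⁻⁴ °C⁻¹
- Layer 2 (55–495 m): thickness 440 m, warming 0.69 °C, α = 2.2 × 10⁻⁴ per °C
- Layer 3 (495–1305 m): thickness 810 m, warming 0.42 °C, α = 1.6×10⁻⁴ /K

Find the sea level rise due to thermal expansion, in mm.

Δh ≈ 150 mm

3.4×10⁻⁴ × 55 × 1.4 = 0.02618 m
55–495 m: 2.2×10⁻⁴ × 440 × 0.69 = 0.066792 m
495–1305 m: 1.6×10⁻⁴ × 810 × 0.42 = 0.054432 m
Δh = 0.02618 + 0.066792 + 0.054432 = 0.147404 m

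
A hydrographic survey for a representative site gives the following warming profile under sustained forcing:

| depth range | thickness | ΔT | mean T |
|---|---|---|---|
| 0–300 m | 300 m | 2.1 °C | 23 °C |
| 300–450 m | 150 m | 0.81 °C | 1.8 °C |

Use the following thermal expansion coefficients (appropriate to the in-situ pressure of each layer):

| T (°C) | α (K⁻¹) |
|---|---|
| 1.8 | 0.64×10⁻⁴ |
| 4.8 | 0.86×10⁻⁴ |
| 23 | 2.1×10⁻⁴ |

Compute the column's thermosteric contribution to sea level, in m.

Layer 1 at 23 °C → α = 2.1×10⁻⁴ K⁻¹
Layer 2 at 1.8 °C → α = 0.64×10⁻⁴ K⁻¹
Layer 1: 2.1 × 300 × 2.1×10⁻⁴ = 0.13230 m
Layer 2: 150 × 0.81 × 0.64×10⁻⁴ = 0.007776 m
Δh = 0.13230 + 0.007776 = 0.140076 m

Δh ≈ 0.140 m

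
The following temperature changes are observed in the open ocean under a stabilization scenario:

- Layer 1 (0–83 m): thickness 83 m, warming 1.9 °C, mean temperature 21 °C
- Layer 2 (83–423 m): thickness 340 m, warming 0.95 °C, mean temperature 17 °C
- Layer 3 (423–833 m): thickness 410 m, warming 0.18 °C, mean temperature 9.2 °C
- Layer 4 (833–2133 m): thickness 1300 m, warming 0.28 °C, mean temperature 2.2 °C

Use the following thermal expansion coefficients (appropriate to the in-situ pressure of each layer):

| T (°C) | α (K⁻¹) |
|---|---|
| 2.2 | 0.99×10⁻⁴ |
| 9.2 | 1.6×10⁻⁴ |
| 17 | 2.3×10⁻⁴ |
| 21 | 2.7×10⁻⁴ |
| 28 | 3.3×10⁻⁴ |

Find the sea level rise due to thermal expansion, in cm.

about 16 cm

Layer 1 at 21 °C → α = 2.7×10⁻⁴ K⁻¹
Layer 2 at 17 °C → α = 2.3×10⁻⁴ K⁻¹
Layer 3 at 9.2 °C → α = 1.6×10⁻⁴ K⁻¹
Layer 4 at 2.2 °C → α = 0.99×10⁻⁴ K⁻¹
2.7×10⁻⁴ × 1.9 × 83 = 0.042579 m
Layer 2: 340 × 0.95 × 2.3×10⁻⁴ = 0.07429 m
Layer 3: 0.18 × 410 × 1.6×10⁻⁴ = 0.011808 m
0.99×10⁻⁴ × 0.28 × 1300 = 0.036036 m
Δh = 0.042579 + 0.07429 + 0.011808 + 0.036036 = 0.164713 m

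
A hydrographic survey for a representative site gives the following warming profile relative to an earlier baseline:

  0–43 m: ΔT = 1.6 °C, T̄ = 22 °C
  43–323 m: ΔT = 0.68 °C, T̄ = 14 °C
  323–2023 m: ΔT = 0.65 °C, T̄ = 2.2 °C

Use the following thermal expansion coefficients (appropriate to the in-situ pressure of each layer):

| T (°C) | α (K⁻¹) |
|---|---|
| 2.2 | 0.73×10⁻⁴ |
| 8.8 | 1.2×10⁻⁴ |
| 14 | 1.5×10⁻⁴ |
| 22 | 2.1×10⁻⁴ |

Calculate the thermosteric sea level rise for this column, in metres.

Δh = 0.124 m

Layer 1 at 22 °C → α = 2.1×10⁻⁴ K⁻¹
Layer 2 at 14 °C → α = 1.5×10⁻⁴ K⁻¹
Layer 3 at 2.2 °C → α = 0.73×10⁻⁴ K⁻¹
0–43 m: 2.1×10⁻⁴ × 43 × 1.6 = 0.014448 m
1.5×10⁻⁴ × 280 × 0.68 = 0.02856 m
323–2023 m: 1700 × 0.73×10⁻⁴ × 0.65 = 0.080665 m
Δh = 0.014448 + 0.02856 + 0.080665 = 0.123673 m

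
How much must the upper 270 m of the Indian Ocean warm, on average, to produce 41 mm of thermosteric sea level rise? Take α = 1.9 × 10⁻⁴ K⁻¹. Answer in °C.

ΔT = Δh/(αH) = 0.041 / (1.9×10⁻⁴ × 270) ≈ 0.7992 °C

ΔT ≈ 0.80 °C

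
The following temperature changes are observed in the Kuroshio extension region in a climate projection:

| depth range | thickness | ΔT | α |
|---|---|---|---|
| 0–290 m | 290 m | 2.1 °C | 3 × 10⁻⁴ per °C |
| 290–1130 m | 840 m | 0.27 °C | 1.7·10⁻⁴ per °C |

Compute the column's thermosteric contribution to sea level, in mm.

Δh ≈ 221 mm

Layer 1: 2.1 × 290 × 3×10⁻⁴ = 0.18270 m
Layer 2: 840 × 0.27 × 1.7×10⁻⁴ = 0.038556 m
Δh = 0.18270 + 0.038556 = 0.221256 m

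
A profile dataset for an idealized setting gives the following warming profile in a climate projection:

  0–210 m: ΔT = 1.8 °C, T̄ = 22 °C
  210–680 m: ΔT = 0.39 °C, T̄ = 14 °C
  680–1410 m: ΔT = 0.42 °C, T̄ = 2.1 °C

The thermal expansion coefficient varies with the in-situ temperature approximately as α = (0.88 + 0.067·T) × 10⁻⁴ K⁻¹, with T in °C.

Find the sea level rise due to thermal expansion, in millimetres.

Layer 1: α = (0.88 + 0.067×22)×10⁻⁴ = 2.354×10⁻⁴ K⁻¹
Layer 2: α = (0.88 + 0.067×14)×10⁻⁴ = 1.818×10⁻⁴ K⁻¹
Layer 3: α = (0.88 + 0.067×2.1)×10⁻⁴ = 1.0207×10⁻⁴ K⁻¹
Layer 1: 1.8 × 2.354×10⁻⁴ × 210 = 0.0889812 m
210–680 m: 1.818×10⁻⁴ × 470 × 0.39 = 0.03332394 m
0.42 × 1.0207×10⁻⁴ × 730 = 0.031294662 m
Δh = 0.0889812 + 0.03332394 + 0.031294662 = 0.153599802 m

Δh = 154 mm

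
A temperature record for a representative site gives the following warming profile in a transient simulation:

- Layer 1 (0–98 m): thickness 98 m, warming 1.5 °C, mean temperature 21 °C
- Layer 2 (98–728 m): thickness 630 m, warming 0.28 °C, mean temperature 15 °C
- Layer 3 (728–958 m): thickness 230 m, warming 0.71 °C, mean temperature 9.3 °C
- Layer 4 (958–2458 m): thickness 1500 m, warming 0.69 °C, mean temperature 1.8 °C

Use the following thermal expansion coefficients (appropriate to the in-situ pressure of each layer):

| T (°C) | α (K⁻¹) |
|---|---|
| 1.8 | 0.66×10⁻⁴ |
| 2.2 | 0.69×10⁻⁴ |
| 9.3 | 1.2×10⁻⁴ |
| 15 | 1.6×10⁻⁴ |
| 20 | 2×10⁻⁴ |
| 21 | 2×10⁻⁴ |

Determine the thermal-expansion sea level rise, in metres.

Layer 1 at 21 °C → α = 2×10⁻⁴ K⁻¹
Layer 2 at 15 °C → α = 1.6×10⁻⁴ K⁻¹
Layer 3 at 9.3 °C → α = 1.2×10⁻⁴ K⁻¹
Layer 4 at 1.8 °C → α = 0.66×10⁻⁴ K⁻¹
98 × 1.5 × 2×10⁻⁴ = 0.02940 m
Layer 2: 0.28 × 1.6×10⁻⁴ × 630 = 0.028224 m
230 × 1.2×10⁻⁴ × 0.71 = 0.019596 m
958–2458 m: 0.66×10⁻⁴ × 1500 × 0.69 = 0.06831 m
Δh = 0.02940 + 0.028224 + 0.019596 + 0.06831 = 0.14553 m ≈ 0.15 m

about 0.15 m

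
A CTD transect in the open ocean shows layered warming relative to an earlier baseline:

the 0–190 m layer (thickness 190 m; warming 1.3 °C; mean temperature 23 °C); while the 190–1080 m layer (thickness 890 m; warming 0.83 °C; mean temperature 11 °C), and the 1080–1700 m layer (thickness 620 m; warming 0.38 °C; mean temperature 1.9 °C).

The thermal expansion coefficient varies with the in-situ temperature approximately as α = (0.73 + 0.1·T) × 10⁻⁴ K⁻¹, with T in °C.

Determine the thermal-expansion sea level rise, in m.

about 0.232 m

Layer 1: α = (0.73 + 0.1×23)×10⁻⁴ = 3.03×10⁻⁴ K⁻¹
Layer 2: α = (0.73 + 0.1×11)×10⁻⁴ = 1.83×10⁻⁴ K⁻¹
Layer 3: α = (0.73 + 0.1×1.9)×10⁻⁴ = 0.92×10⁻⁴ K⁻¹
Layer 1: 190 × 3.03×10⁻⁴ × 1.3 = 0.074841 m
Layer 2: 1.83×10⁻⁴ × 0.83 × 890 = 0.1351821 m
0.38 × 620 × 0.92×10⁻⁴ = 0.0216752 m
Δh = 0.074841 + 0.1351821 + 0.0216752 = 0.2316983 m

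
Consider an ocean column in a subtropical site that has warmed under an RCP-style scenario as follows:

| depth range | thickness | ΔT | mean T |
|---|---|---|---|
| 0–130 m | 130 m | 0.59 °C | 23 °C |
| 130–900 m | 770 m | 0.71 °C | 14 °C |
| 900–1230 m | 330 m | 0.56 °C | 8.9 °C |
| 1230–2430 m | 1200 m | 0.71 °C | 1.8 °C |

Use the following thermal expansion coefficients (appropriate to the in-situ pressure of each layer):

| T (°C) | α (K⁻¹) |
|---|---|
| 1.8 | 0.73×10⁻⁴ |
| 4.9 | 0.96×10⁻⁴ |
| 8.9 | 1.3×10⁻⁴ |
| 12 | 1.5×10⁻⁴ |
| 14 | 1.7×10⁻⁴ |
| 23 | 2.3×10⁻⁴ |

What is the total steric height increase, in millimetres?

Layer 1 at 23 °C → α = 2.3×10⁻⁴ K⁻¹
Layer 2 at 14 °C → α = 1.7×10⁻⁴ K⁻¹
Layer 3 at 8.9 °C → α = 1.3×10⁻⁴ K⁻¹
Layer 4 at 1.8 °C → α = 0.73×10⁻⁴ K⁻¹
2.3×10⁻⁴ × 130 × 0.59 = 0.017641 m
130–900 m: 1.7×10⁻⁴ × 770 × 0.71 = 0.092939 m
Layer 3: 0.56 × 330 × 1.3×10⁻⁴ = 0.024024 m
0.73×10⁻⁴ × 0.71 × 1200 = 0.062196 m
Δh = 0.017641 + 0.092939 + 0.024024 + 0.062196 = 0.19680 m

about 197 mm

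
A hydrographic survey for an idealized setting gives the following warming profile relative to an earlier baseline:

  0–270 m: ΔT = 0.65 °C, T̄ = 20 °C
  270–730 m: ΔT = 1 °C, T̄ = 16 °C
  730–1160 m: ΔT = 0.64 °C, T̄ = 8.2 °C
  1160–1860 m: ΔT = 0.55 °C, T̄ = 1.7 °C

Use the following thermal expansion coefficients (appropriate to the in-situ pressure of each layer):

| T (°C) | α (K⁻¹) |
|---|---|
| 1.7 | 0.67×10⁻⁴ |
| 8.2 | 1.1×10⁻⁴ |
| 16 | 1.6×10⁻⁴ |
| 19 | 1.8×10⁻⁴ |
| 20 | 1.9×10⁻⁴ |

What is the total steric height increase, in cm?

Layer 1 at 20 °C → α = 1.9×10⁻⁴ K⁻¹
Layer 2 at 16 °C → α = 1.6×10⁻⁴ K⁻¹
Layer 3 at 8.2 °C → α = 1.1×10⁻⁴ K⁻¹
Layer 4 at 1.7 °C → α = 0.67×10⁻⁴ K⁻¹
0.65 × 270 × 1.9×10⁻⁴ = 0.033345 m
460 × 1 × 1.6×10⁻⁴ = 0.07360 m
1.1×10⁻⁴ × 430 × 0.64 = 0.030272 m
Layer 4: 700 × 0.55 × 0.67×10⁻⁴ = 0.025795 m
Δh = 0.033345 + 0.07360 + 0.030272 + 0.025795 = 0.163012 m

about 16.3 cm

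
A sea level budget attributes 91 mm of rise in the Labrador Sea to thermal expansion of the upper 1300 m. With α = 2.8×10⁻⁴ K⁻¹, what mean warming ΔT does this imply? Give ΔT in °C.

about 0.25 °C

ΔT = Δh/(αH) = 0.091 / (2.8×10⁻⁴ × 1300) = 0.2500 °C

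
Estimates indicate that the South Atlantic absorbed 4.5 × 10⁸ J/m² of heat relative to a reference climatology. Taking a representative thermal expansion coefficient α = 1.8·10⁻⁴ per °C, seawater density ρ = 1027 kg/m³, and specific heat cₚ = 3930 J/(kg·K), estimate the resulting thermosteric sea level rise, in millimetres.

Δh = 20 mm

Δh = αQ/(ρcₚ) = 1.8×10⁻⁴ × 4.5×10⁸ / (1027 × 3930) ≈ 0.020069 m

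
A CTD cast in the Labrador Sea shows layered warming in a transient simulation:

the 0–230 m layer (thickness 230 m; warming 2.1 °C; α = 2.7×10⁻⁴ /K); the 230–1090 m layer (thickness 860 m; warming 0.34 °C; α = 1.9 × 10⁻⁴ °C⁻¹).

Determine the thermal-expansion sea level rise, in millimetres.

190 mm

2.7×10⁻⁴ × 230 × 2.1 = 0.13041 m
1.9×10⁻⁴ × 0.34 × 860 = 0.055556 m
Δh = 0.13041 + 0.055556 = 0.185966 m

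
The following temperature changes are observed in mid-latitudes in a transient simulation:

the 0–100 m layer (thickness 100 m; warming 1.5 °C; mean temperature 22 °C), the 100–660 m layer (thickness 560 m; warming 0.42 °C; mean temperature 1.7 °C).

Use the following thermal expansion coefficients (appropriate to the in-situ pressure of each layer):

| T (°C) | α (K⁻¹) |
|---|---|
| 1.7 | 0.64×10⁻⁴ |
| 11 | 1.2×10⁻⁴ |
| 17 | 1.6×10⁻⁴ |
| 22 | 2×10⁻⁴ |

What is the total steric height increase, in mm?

Layer 1 at 22 °C → α = 2×10⁻⁴ K⁻¹
Layer 2 at 1.7 °C → α = 0.64×10⁻⁴ K⁻¹
Layer 1: 2×10⁻⁴ × 100 × 1.5 = 0.03000 m
100–660 m: 560 × 0.64×10⁻⁴ × 0.42 = 0.0150528 m
Δh = 0.03000 + 0.0150528 = 0.0450528 m ≈ 45 mm

about 45 mm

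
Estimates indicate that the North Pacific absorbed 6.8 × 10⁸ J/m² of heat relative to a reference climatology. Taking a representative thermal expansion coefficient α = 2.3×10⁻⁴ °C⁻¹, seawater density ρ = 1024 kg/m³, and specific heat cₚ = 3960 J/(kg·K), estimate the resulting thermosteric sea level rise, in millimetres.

Δh = 38.6 mm

Δh = αQ/(ρcₚ) = 2.3×10⁻⁴ × 6.8×10⁸ / (1024 × 3960) ≈ 0.038569 m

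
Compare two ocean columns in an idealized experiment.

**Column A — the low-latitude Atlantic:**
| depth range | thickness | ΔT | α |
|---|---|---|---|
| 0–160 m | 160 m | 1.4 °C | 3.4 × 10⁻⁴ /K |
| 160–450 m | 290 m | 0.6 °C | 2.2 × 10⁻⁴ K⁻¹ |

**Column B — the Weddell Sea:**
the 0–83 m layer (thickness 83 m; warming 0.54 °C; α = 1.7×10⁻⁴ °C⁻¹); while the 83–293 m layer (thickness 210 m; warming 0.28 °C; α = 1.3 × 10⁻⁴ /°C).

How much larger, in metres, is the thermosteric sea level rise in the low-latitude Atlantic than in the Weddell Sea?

0.0992 m

A 0–160 m: 3.4×10⁻⁴ × 1.4 × 160 = 0.07616 m
A 160–450 m: 290 × 0.6 × 2.2×10⁻⁴ = 0.03828 m
A total: 0.11444 m
B 0–83 m: 0.54 × 1.7×10⁻⁴ × 83 = 0.0076194 m
B Layer 2: 210 × 1.3×10⁻⁴ × 0.28 = 0.007644 m
B total: 0.0152634 m
Difference: 0.11444 − 0.0152634 = 0.0991766 m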